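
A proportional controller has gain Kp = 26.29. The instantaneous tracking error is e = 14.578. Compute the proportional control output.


u_P = Kp * e = 26.29 * 14.578 = 383.2556

383.2556


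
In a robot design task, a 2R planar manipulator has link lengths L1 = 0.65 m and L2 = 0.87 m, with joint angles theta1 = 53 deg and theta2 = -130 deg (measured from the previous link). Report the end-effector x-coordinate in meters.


x = L1*cos(th1) + L2*cos(th1+th2) = 0.65*cos(53 deg) + 0.87*cos(-77 deg) = 0.5869

0.5869 m


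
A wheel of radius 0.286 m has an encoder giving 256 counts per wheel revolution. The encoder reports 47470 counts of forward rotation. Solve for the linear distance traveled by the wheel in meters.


revs = 47470/256 = 185.429688
d = revs * 2*pi*r = 185.429688 * 2*pi*0.286 = 333.2155

333.2155 m


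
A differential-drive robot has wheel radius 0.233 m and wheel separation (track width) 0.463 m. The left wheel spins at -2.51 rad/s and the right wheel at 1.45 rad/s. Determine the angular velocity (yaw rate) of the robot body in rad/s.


omega = r*(wR - wL)/L = 0.233*(1.45 - (-2.51))/0.463 = 1.9928

1.9928 rad/s


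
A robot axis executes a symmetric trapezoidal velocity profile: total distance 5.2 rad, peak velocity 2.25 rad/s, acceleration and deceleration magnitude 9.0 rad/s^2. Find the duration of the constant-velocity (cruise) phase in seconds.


t_acc = v/a = 0.250000 s, d_acc = v^2/(2a) = 0.281250 rad each
d_cruise = 5.2 - 2*0.281250 = 4.637500 rad
t_cruise = d_cruise/v = 4.637500/2.25 = 2.0611

2.0611 s


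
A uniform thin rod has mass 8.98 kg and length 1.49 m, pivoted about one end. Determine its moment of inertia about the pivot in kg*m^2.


I = (1/3)*m*L^2 = (1/3)*8.98*1.49^2 = 6.6455

6.6455 kg*m^2


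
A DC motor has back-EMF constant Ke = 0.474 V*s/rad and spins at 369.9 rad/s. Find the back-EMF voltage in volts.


V_emf = Ke * omega = 0.474*369.9 = 175.3326

175.3326 V


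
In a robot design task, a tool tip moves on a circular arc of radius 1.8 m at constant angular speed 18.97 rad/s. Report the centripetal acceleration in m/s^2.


a_c = omega^2 * r = 18.97^2 * 1.8 = 647.7496

647.7496 m/s^2


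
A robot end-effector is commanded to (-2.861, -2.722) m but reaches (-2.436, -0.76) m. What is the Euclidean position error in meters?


dx = -2.436 - (-2.861) = 0.4250, dy = -0.76 - (-2.722) = 1.9620
err = sqrt(0.180625 + 3.849444) = 2.0075

2.0075 m


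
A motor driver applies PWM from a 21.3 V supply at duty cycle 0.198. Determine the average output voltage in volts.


V_avg = V_supply * D = 21.3*0.198 = 4.2174

4.2174 V


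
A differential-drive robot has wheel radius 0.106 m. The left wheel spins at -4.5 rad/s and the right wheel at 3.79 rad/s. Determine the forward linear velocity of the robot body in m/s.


v = r*(wR + wL)/2 = 0.106*(3.79 + -4.5)/2 = -0.0376

-0.0376 m/s


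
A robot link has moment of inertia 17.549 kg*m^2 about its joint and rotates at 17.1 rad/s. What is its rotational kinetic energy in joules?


KE = (1/2)*I*omega^2 = 0.5*17.549*17.1^2 = 2565.7515

2565.7515 J


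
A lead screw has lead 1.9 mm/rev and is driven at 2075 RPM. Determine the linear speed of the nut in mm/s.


v = lead * (RPM/60) = 1.9*2075/60 = 65.7083

65.7083 mm/s


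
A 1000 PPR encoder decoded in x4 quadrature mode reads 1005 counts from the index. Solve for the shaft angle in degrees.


angle = counts * 360 / (PPR*4) = 1005 * 360 / 4000 = 90.4500

90.4500 degrees


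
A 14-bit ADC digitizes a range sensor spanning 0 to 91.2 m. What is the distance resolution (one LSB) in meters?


res = range / 2^n = 91.2/2^14 = 91.2/16384 = 0.0056

0.0056 m


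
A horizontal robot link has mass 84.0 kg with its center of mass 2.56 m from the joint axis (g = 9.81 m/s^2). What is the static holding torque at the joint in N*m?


tau = m*g*L = 84.0 * 9.81 * 2.56 = 2109.5424

2109.5424 N*m


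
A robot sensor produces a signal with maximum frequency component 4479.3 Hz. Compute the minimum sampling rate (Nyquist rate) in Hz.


f_s,min = 2*f_max = 2*4479.3 = 8958.6000

8958.6000 Hz


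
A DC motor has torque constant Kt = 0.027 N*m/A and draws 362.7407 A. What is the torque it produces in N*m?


tau = Kt * I = 0.027*362.7407 = 9.7940

9.7940 N*m


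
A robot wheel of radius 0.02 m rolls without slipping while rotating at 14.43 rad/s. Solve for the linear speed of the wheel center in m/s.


v = omega * r = 14.43 * 0.02 = 0.2886

0.2886 m/s


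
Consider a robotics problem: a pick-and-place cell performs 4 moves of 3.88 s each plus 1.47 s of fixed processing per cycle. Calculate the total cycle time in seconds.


T = 4*3.88 + 1.47 = 16.9900

16.9900 s


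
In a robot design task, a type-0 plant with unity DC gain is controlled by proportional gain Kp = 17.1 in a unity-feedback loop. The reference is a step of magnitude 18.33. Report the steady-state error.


e_ss = R/(1 + Kp) = 18.33/(1 + 17.1) = 18.33/18.1000 = 1.0127

1.0127


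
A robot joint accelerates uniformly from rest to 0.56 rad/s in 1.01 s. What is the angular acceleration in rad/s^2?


alpha = delta_omega / t = 0.56 / 1.01 = 0.5545

0.5545 rad/s^2


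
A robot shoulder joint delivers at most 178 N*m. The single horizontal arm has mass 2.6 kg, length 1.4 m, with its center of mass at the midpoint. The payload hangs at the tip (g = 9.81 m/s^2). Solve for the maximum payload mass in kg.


tau_arm = m_arm*g*(L/2) = 2.6*9.81*1.4/2 = 17.8542 N*m
tau_payload = tau_max - tau_arm = 178 - 17.8542 = 160.1458
m_payload = tau_payload / (g*L) = 160.1458 / (9.81*1.4) = 11.6605

11.6605 kg


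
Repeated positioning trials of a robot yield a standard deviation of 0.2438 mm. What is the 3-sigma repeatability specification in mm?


repeatability = 3*sigma = 3*0.2438 = 0.7314

0.7314 mm


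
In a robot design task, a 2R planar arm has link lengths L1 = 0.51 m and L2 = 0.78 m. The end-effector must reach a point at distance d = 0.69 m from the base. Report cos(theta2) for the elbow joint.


cos(th2) = (d^2 - L1^2 - L2^2)/(2*L1*L2) = (0.69^2 - 0.51^2 - 0.78^2)/(2*0.51*0.78) = -0.4932

-0.4932


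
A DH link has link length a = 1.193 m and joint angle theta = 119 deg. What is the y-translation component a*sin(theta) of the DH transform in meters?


a*sin(theta) = 1.193*sin(119 deg) = 1.0434

1.0434 m


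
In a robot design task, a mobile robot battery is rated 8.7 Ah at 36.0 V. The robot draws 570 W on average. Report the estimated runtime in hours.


E = 8.7*36.0 = 313.2000 Wh
t = E/P = 313.2000/570 = 0.5495

0.5495 hours


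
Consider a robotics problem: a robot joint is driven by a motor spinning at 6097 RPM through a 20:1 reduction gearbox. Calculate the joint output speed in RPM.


omega_joint = omega_motor / N = 6097 / 20 = 304.8500

304.8500 RPM


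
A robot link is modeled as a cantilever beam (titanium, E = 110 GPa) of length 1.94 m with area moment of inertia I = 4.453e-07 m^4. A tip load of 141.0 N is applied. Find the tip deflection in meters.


delta = F*L^3/(3*E*I) = 141.0*1.94^3/(3*1.100e+11*4.453e-07)
      = 1029.495144/146949 = 0.0070

0.0070 m


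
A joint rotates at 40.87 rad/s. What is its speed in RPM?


RPM = 40.87 * 60/(2*pi) = 390.2798

390.2798 RPM


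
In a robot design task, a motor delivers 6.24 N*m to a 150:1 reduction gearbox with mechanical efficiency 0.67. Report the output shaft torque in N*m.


tau_out = tau_in * N * eta = 6.24 * 150 * 0.67 = 627.1200

627.1200 N*m


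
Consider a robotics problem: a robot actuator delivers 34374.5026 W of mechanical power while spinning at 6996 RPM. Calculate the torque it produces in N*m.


omega = 6996 * 2*pi/60 = 732.619407 rad/s
tau = P / omega = 34374.5026 / 732.619407 = 46.9200

46.9200 N*m


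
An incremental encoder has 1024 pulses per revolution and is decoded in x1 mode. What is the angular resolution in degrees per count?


resolution = 360 / (PPR * 1) = 360 / 1024 = 0.3516

0.3516 degrees


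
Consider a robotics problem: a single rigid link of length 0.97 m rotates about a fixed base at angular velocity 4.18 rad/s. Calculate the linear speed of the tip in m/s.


v = L*omega = 0.97 * 4.18 = 4.0546

4.0546 m/s


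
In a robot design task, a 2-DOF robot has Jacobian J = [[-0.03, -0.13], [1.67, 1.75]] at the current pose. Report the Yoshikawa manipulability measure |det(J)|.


det(J) = -0.03*1.75 - (-0.13)*(1.67) = 0.1646
|det(J)| = 0.1646

0.1646


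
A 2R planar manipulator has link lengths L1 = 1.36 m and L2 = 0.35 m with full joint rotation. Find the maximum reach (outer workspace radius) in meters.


r_max = L1 + L2 = 1.36 + 0.35 = 1.7100

1.7100 m


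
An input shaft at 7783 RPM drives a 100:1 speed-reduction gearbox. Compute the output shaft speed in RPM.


omega_out = omega_in / N = 7783 / 100 = 77.8300

77.8300 RPM


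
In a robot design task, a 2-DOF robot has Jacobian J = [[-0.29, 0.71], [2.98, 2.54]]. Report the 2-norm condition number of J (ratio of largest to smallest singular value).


JJ^T eigenvalues: trace(JJ^T) = 15.9202, det(JJ^T) = det(J)^2 = 8.13618576
s_max^2 = (15.9202 + sqrt(220.90802500))/2 = 15.39158749
s_min^2 = (15.9202 - sqrt(220.90802500))/2 = 0.52861251
kappa = s_max/s_min = sqrt(15.39158749/0.52861251) = 5.3960

5.3960


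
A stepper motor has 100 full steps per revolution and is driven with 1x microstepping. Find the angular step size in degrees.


step = 360/(100*1) = 360/100 = 3.6000

3.6000 degrees


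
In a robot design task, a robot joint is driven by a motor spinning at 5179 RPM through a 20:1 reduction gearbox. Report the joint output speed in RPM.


omega_joint = omega_motor / N = 5179 / 20 = 258.9500

258.9500 RPM


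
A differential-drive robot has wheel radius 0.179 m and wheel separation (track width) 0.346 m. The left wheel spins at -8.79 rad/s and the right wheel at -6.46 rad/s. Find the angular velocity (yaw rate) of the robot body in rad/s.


omega = r*(wR - wL)/L = 0.179*(-6.46 - (-8.79))/0.346 = 1.2054

1.2054 rad/s


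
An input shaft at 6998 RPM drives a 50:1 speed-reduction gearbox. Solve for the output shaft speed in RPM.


omega_out = omega_in / N = 6998 / 50 = 139.9600

139.9600 RPM


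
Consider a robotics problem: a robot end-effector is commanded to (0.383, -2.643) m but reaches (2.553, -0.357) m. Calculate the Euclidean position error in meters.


dx = 2.553 - (0.383) = 2.1700, dy = -0.357 - (-2.643) = 2.2860
err = sqrt(4.708900 + 5.225796) = 3.1519

3.1519 m


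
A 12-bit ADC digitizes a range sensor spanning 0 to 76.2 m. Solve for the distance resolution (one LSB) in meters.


res = range / 2^n = 76.2/2^12 = 76.2/4096 = 0.0186

0.0186 m


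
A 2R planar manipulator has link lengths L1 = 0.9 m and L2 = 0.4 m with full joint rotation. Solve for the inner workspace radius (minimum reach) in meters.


r_min = |L1 - L2| = |0.9 - 0.4| = 0.5000

0.5000 m


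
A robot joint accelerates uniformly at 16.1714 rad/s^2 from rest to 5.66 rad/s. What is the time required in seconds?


t = delta_omega / alpha = 5.66 / 16.1714 = 0.3500

0.3500 s


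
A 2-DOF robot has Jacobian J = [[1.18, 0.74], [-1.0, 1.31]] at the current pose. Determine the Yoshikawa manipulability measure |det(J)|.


det(J) = 1.18*1.31 - (0.74)*(-1.0) = 2.2858
|det(J)| = 2.2858

2.2858


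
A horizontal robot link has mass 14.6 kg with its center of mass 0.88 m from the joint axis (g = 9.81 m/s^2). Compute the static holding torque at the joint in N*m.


tau = m*g*L = 14.6 * 9.81 * 0.88 = 126.0389

126.0389 N*m


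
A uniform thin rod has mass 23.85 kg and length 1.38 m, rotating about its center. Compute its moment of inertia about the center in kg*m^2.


I = (1/12)*m*L^2 = (1/12)*23.85*1.38^2 = 3.7850

3.7850 kg*m^2


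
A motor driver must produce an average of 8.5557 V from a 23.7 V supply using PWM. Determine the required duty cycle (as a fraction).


D = V_avg/V_supply = 8.5557/23.7 = 0.3610

0.3610


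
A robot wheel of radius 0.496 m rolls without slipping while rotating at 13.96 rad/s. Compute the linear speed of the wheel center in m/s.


v = omega * r = 13.96 * 0.496 = 6.9242

6.9242 m/s


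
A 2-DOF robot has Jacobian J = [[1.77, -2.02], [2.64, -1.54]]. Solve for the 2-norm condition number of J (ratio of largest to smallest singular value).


JJ^T eigenvalues: trace(JJ^T) = 16.5545, det(JJ^T) = det(J)^2 = 6.79644900
s_max^2 = (16.5545 + sqrt(246.86567425))/2 = 16.13322980
s_min^2 = (16.5545 - sqrt(246.86567425))/2 = 0.42127020
kappa = s_max/s_min = sqrt(16.13322980/0.42127020) = 6.1884

6.1884


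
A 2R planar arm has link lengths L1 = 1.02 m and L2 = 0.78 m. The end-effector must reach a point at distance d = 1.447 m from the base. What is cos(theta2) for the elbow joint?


cos(th2) = (d^2 - L1^2 - L2^2)/(2*L1*L2) = (1.447^2 - 1.02^2 - 0.78^2)/(2*1.02*0.78) = 0.2797

0.2797


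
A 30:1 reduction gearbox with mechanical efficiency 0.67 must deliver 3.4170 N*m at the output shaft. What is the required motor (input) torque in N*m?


tau_in = tau_out / (N * eta) = 3.4170 / (30 * 0.67) = 0.1700

0.1700 N*m


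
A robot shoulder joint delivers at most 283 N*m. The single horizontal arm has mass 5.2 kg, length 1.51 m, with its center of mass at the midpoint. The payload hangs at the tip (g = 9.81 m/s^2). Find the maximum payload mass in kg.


tau_arm = m_arm*g*(L/2) = 5.2*9.81*1.51/2 = 38.5141 N*m
tau_payload = tau_max - tau_arm = 283 - 38.5141 = 244.4859
m_payload = tau_payload / (g*L) = 244.4859 / (9.81*1.51) = 16.5047

16.5047 kg


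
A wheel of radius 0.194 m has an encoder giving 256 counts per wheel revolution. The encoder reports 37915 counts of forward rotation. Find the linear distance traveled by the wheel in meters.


revs = 37915/256 = 148.105469
d = revs * 2*pi*r = 148.105469 * 2*pi*0.194 = 180.5314

180.5314 m


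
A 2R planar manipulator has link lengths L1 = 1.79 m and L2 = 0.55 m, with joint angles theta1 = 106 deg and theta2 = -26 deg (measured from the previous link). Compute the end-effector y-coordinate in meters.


y = L1*sin(th1) + L2*sin(th1+th2) = 1.79*sin(106 deg) + 0.55*sin(80 deg) = 2.2623

2.2623 m


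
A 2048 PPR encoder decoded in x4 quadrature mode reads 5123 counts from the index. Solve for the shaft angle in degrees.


angle = counts * 360 / (PPR*4) = 5123 * 360 / 8192 = 225.1318

225.1318 degrees


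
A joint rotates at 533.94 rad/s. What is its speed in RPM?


RPM = 533.94 * 60/(2*pi) = 5098.7514

5098.7514 RPM


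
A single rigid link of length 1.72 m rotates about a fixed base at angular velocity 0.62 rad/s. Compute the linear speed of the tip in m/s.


v = L*omega = 1.72 * 0.62 = 1.0664

1.0664 m/s


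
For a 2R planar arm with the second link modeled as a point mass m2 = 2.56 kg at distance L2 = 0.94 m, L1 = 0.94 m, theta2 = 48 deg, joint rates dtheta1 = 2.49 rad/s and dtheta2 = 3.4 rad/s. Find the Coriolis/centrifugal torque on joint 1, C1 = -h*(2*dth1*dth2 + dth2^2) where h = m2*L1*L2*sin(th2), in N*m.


h = m2*L1*L2*sin(th2) = 2.56*0.94*0.94*sin(48 deg) = 1.681005
C1 = -h*(2*2.49*3.4 + 3.4^2) = -1.681005*28.4920 = -47.8952

-47.8952 N*m


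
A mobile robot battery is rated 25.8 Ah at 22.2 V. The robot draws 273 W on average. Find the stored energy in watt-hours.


E = capacity * V = 25.8*22.2 = 572.7600

572.7600 Wh


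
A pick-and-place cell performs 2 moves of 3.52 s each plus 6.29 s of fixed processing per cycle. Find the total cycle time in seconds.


T = 2*3.52 + 6.29 = 13.3300

13.3300 s


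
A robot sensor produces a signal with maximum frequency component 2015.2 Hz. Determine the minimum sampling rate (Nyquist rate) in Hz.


f_s,min = 2*f_max = 2*2015.2 = 4030.4000

4030.4000 Hz


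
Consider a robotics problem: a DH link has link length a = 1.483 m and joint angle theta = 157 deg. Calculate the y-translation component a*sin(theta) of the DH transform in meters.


a*sin(theta) = 1.483*sin(157 deg) = 0.5795

0.5795 m


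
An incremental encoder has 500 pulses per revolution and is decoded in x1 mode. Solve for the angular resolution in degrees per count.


resolution = 360 / (PPR * 1) = 360 / 500 = 0.7200

0.7200 degrees


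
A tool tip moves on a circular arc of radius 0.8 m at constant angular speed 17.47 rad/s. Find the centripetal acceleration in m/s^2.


a_c = omega^2 * r = 17.47^2 * 0.8 = 244.1607

244.1607 m/s^2


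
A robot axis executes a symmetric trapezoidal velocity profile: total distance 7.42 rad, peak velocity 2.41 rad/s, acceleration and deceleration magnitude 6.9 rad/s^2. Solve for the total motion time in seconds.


t_acc = v/a = 2.41/6.9 = 0.349275 s
d_acc = v^2/(2a) = 0.420877 rad (each ramp)
d_cruise = 7.42 - 2*0.420877 = 6.578246 rad
t_cruise = 6.578246/2.41 = 2.729563 s
t_total = 2*0.349275 + 2.729563 = 3.4281

3.4281 s


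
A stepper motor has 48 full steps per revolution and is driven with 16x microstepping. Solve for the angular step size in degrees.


step = 360/(48*16) = 360/768 = 0.4688

0.4688 degrees


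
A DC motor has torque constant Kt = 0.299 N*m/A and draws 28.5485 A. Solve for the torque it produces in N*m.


tau = Kt * I = 0.299*28.5485 = 8.5360

8.5360 N*m


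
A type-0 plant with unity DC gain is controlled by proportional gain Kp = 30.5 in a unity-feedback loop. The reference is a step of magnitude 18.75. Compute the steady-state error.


e_ss = R/(1 + Kp) = 18.75/(1 + 30.5) = 18.75/31.5000 = 0.5952

0.5952


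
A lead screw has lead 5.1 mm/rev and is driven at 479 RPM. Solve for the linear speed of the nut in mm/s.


v = lead * (RPM/60) = 5.1*479/60 = 40.7150

40.7150 mm/s


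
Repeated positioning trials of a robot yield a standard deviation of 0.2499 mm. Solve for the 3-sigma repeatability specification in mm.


repeatability = 3*sigma = 3*0.2499 = 0.7497

0.7497 mm


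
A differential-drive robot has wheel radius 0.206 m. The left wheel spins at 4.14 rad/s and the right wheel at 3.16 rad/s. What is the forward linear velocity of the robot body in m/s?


v = r*(wR + wL)/2 = 0.206*(3.16 + 4.14)/2 = 0.7519

0.7519 m/s


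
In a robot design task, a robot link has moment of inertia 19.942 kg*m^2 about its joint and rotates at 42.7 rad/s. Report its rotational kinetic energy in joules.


KE = (1/2)*I*omega^2 = 0.5*19.942*42.7^2 = 18180.0246

18180.0246 J


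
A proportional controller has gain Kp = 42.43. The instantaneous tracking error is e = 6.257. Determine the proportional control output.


u_P = Kp * e = 42.43 * 6.257 = 265.4845

265.4845


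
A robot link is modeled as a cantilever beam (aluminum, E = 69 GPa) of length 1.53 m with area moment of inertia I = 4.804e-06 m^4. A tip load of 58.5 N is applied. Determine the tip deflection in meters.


delta = F*L^3/(3*E*I) = 58.5*1.53^3/(3*6.900e+10*4.804e-06)
      = 209.5222545/994428 = 2.1070e-04

2.1070e-04 m


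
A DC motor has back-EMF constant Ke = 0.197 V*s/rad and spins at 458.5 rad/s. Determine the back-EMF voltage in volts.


V_emf = Ke * omega = 0.197*458.5 = 90.3245

90.3245 V


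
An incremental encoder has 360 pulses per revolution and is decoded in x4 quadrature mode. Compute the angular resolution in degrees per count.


resolution = 360 / (PPR * 4) = 360 / 1440 = 0.2500

0.2500 degrees


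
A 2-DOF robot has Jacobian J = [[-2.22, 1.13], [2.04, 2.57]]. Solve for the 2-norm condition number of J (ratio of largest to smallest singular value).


JJ^T eigenvalues: trace(JJ^T) = 16.9718, det(JJ^T) = det(J)^2 = 64.16971236
s_max^2 = (16.9718 + sqrt(31.36314580))/2 = 11.28604043
s_min^2 = (16.9718 - sqrt(31.36314580))/2 = 5.68575957
kappa = s_max/s_min = sqrt(11.28604043/5.68575957) = 1.4089

1.4089


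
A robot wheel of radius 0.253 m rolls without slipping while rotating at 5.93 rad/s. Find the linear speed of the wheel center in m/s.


v = omega * r = 5.93 * 0.253 = 1.5003

1.5003 m/s


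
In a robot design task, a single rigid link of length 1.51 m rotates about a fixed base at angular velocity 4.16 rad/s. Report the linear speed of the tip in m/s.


v = L*omega = 1.51 * 4.16 = 6.2816

6.2816 m/s


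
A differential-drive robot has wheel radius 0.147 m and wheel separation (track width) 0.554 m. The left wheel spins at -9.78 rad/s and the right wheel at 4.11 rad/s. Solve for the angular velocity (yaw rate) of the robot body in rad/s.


omega = r*(wR - wL)/L = 0.147*(4.11 - (-9.78))/0.554 = 3.6856

3.6856 rad/s


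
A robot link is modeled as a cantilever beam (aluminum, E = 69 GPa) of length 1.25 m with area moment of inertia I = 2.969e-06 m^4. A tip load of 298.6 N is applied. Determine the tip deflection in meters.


delta = F*L^3/(3*E*I) = 298.6*1.25^3/(3*6.900e+10*2.969e-06)
      = 583.203125/614583 = 9.4894e-04

9.4894e-04 m


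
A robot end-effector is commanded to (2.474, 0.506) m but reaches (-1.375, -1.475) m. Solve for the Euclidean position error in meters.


dx = -1.375 - (2.474) = -3.8490, dy = -1.475 - (0.506) = -1.9810
err = sqrt(14.814801 + 3.924361) = 4.3289

4.3289 m


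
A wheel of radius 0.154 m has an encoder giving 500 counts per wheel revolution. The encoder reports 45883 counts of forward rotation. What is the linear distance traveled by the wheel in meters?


revs = 45883/500 = 91.766000
d = revs * 2*pi*r = 91.766000 * 2*pi*0.154 = 88.7937

88.7937 m


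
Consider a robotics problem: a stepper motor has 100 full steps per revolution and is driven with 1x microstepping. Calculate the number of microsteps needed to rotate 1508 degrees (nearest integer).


step_size = 360/(100*1) = 360/100 = 3.600000 deg
n = 1508/(360/100) = 1508*100/360 = 418.8889 -> 419

419 steps


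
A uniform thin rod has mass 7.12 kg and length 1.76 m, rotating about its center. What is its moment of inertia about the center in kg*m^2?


I = (1/12)*m*L^2 = (1/12)*7.12*1.76^2 = 1.8379

1.8379 kg*m^2


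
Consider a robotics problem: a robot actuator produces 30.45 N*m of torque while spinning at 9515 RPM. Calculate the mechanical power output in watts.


omega = 9515 * 2*pi/60 = 996.408470 rad/s
P = tau * omega = 30.45 * 996.408470 = 30340.6379

30340.6379 W


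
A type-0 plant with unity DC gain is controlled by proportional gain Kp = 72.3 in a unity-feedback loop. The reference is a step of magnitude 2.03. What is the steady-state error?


e_ss = R/(1 + Kp) = 2.03/(1 + 72.3) = 2.03/73.3000 = 0.0277

0.0277


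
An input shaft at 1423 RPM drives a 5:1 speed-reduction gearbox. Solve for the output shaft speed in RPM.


omega_out = omega_in / N = 1423 / 5 = 284.6000

284.6000 RPM


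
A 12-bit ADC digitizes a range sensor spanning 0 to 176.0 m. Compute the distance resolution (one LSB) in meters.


res = range / 2^n = 176.0/2^12 = 176.0/4096 = 0.0430

0.0430 m


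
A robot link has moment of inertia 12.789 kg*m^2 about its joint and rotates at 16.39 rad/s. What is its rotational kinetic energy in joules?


KE = (1/2)*I*omega^2 = 0.5*12.789*16.39^2 = 1717.7680

1717.7680 J


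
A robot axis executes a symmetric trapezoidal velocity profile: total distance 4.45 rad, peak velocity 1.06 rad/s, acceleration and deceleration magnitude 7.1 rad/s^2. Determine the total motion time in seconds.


t_acc = v/a = 1.06/7.1 = 0.149296 s
d_acc = v^2/(2a) = 0.079127 rad (each ramp)
d_cruise = 4.45 - 2*0.079127 = 4.291746 rad
t_cruise = 4.291746/1.06 = 4.048817 s
t_total = 2*0.149296 + 4.048817 = 4.3474

4.3474 s


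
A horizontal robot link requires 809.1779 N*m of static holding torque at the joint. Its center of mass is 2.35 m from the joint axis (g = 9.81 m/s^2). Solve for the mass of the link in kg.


m = tau / (g*L) = 809.1779 / (9.81 * 2.35) = 35.1000

35.1000 kg


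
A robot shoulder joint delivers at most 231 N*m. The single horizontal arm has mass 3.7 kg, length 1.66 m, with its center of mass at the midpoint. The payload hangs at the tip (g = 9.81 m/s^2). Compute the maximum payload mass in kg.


tau_arm = m_arm*g*(L/2) = 3.7*9.81*1.66/2 = 30.1265 N*m
tau_payload = tau_max - tau_arm = 231 - 30.1265 = 200.8735
m_payload = tau_payload / (g*L) = 200.8735 / (9.81*1.66) = 12.3352

12.3352 kg


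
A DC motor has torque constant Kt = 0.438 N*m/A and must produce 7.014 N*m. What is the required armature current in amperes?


I = tau / Kt = 7.014/0.438 = 16.0137

16.0137 A


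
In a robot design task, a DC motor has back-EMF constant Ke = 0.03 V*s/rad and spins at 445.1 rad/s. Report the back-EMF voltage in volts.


V_emf = Ke * omega = 0.03*445.1 = 13.3530

13.3530 V


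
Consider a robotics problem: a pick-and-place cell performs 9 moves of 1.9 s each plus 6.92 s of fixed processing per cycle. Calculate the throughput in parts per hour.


T_cycle = 9*1.9 + 6.92 = 24.0200 s
rate = 3600/T = 149.8751

149.8751 parts/hour


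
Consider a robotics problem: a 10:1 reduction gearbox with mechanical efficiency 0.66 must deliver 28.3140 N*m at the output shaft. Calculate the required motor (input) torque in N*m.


tau_in = tau_out / (N * eta) = 28.3140 / (10 * 0.66) = 4.2900

4.2900 N*m


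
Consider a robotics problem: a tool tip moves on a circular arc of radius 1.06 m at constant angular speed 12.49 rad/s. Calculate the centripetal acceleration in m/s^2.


a_c = omega^2 * r = 12.49^2 * 1.06 = 165.3601

165.3601 m/s^2


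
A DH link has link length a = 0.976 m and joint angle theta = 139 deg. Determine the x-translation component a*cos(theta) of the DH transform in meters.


a*cos(theta) = 0.976*cos(139 deg) = -0.7366

-0.7366 m


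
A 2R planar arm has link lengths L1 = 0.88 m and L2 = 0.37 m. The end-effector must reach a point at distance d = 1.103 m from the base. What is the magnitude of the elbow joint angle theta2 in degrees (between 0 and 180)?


cos(th2) = (d^2 - L1^2 - L2^2)/(2*L1*L2) = (1.103^2 - 0.88^2 - 0.37^2)/(2*0.88*0.37) = 0.46884060
th2 = acos(0.46884060) = 62.0409 deg

62.0409 degrees


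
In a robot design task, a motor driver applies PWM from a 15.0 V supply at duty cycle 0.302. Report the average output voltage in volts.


V_avg = V_supply * D = 15.0*0.302 = 4.5300

4.5300 V


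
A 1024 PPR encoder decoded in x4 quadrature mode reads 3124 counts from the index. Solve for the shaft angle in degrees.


angle = counts * 360 / (PPR*4) = 3124 * 360 / 4096 = 274.5703

274.5703 degrees


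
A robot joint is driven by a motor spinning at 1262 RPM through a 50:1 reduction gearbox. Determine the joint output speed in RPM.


omega_joint = omega_motor / N = 1262 / 50 = 25.2400

25.2400 RPM


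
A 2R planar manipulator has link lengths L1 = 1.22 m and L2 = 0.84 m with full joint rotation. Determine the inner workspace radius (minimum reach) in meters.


r_min = |L1 - L2| = |1.22 - 0.84| = 0.3800

0.3800 m


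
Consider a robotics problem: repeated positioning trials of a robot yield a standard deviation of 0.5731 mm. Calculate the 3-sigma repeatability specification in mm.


repeatability = 3*sigma = 3*0.5731 = 1.7193

1.7193 mm


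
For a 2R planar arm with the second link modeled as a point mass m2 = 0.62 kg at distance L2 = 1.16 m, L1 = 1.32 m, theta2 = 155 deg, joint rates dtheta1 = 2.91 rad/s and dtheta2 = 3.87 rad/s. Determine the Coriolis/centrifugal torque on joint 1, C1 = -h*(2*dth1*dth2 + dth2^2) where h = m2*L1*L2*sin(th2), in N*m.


h = m2*L1*L2*sin(th2) = 0.62*1.32*1.16*sin(155 deg) = 0.401210
C1 = -h*(2*2.91*3.87 + 3.87^2) = -0.401210*37.5003 = -15.0455

-15.0455 N*m


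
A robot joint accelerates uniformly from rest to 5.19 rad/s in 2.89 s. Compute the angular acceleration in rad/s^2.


alpha = delta_omega / t = 5.19 / 2.89 = 1.7958

1.7958 rad/s^2


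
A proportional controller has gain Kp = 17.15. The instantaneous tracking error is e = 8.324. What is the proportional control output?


u_P = Kp * e = 17.15 * 8.324 = 142.7566

142.7566


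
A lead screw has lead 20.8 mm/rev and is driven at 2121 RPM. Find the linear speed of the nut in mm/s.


v = lead * (RPM/60) = 20.8*2121/60 = 735.2800

735.2800 mm/s


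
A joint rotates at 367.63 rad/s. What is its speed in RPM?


RPM = 367.63 * 60/(2*pi) = 3510.6079

3510.6079 RPM


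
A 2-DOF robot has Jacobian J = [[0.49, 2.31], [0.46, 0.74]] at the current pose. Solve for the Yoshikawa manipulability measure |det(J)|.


det(J) = 0.49*0.74 - (2.31)*(0.46) = -0.7000
|det(J)| = 0.7000

0.7000


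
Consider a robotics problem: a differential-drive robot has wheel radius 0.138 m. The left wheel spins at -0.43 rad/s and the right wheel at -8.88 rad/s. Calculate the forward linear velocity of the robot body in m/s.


v = r*(wR + wL)/2 = 0.138*(-8.88 + -0.43)/2 = -0.6424

-0.6424 m/s


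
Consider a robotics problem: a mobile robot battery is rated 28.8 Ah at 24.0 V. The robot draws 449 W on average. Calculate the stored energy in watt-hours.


E = capacity * V = 28.8*24.0 = 691.2000

691.2000 Wh


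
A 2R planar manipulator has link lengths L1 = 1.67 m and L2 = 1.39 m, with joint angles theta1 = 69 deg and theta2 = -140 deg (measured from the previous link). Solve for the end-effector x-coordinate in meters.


x = L1*cos(th1) + L2*cos(th1+th2) = 1.67*cos(69 deg) + 1.39*cos(-71 deg) = 1.0510

1.0510 m


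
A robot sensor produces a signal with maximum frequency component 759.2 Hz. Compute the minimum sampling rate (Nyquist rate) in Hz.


f_s,min = 2*f_max = 2*759.2 = 1518.4000

1518.4000 Hz


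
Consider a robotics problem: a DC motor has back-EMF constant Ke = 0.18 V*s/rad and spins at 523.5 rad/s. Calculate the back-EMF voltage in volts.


V_emf = Ke * omega = 0.18*523.5 = 94.2300

94.2300 V


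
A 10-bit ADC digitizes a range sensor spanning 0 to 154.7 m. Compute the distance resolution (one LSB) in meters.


res = range / 2^n = 154.7/2^10 = 154.7/1024 = 0.1511

0.1511 m


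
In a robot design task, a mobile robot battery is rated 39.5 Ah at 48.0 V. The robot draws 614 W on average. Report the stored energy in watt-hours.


E = capacity * V = 39.5*48.0 = 1896.0000

1896.0000 Wh


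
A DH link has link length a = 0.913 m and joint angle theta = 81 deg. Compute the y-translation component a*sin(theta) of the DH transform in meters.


a*sin(theta) = 0.913*sin(81 deg) = 0.9018

0.9018 m


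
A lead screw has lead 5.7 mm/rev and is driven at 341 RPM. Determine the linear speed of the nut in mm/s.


v = lead * (RPM/60) = 5.7*341/60 = 32.3950

32.3950 mm/s


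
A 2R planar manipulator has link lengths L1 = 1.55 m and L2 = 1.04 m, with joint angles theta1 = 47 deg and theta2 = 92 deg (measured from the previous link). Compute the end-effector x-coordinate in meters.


x = L1*cos(th1) + L2*cos(th1+th2) = 1.55*cos(47 deg) + 1.04*cos(139 deg) = 0.2722

0.2722 m


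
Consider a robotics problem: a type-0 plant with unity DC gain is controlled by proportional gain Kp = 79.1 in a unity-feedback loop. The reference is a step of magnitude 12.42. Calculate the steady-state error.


e_ss = R/(1 + Kp) = 12.42/(1 + 79.1) = 12.42/80.1000 = 0.1551

0.1551


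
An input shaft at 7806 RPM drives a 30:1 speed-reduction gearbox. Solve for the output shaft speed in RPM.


omega_out = omega_in / N = 7806 / 30 = 260.2000

260.2000 RPM


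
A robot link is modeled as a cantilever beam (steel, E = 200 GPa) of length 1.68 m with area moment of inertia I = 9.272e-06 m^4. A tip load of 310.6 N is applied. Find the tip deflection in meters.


delta = F*L^3/(3*E*I) = 310.6*1.68^3/(3*2.000e+11*9.272e-06)
      = 1472.7508992/5563200 = 2.6473e-04

2.6473e-04 m


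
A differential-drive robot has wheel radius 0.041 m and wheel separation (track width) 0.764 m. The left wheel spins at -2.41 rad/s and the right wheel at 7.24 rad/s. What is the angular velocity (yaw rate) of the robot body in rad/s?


omega = r*(wR - wL)/L = 0.041*(7.24 - (-2.41))/0.764 = 0.5179

0.5179 rad/s


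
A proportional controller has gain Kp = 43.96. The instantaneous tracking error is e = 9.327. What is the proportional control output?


u_P = Kp * e = 43.96 * 9.327 = 410.0149

410.0149


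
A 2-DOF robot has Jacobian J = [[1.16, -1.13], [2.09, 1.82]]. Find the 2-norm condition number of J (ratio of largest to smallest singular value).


JJ^T eigenvalues: trace(JJ^T) = 10.3030, det(JJ^T) = det(J)^2 = 20.00683441
s_max^2 = (10.3030 + sqrt(26.12447136))/2 = 7.70710518
s_min^2 = (10.3030 - sqrt(26.12447136))/2 = 2.59589482
kappa = s_max/s_min = sqrt(7.70710518/2.59589482) = 1.7231

1.7231


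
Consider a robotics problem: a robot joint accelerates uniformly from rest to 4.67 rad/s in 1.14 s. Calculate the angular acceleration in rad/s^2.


alpha = delta_omega / t = 4.67 / 1.14 = 4.0965

4.0965 rad/s^2


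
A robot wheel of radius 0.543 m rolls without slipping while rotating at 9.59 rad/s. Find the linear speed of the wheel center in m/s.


v = omega * r = 9.59 * 0.543 = 5.2074

5.2074 m/s


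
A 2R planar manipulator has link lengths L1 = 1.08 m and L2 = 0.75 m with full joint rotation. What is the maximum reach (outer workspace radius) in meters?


r_max = L1 + L2 = 1.08 + 0.75 = 1.8300

1.8300 m


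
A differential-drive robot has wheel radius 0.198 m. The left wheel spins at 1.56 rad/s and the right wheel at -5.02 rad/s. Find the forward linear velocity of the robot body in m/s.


v = r*(wR + wL)/2 = 0.198*(-5.02 + 1.56)/2 = -0.3425

-0.3425 m/s


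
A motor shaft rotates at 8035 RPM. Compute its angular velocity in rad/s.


omega = 8035 * 2*pi/60 = 841.4232

841.4232 rad/s


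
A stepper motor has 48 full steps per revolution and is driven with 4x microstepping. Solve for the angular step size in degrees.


step = 360/(48*4) = 360/192 = 1.8750

1.8750 degrees


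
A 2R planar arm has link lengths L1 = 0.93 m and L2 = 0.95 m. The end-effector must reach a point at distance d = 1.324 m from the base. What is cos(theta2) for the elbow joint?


cos(th2) = (d^2 - L1^2 - L2^2)/(2*L1*L2) = (1.324^2 - 0.93^2 - 0.95^2)/(2*0.93*0.95) = -0.0082

-0.0082


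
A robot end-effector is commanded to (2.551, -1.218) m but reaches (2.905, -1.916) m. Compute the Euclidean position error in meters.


dx = 2.905 - (2.551) = 0.3540, dy = -1.916 - (-1.218) = -0.6980
err = sqrt(0.125316 + 0.487204) = 0.7826

0.7826 m


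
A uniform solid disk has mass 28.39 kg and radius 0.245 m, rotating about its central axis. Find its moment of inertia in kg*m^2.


I = (1/2)*m*R^2 = 0.5*28.39*0.245^2 = 0.8521

0.8521 kg*m^2


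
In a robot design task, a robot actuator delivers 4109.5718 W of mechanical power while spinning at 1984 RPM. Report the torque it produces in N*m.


omega = 1984 * 2*pi/60 = 207.763994 rad/s
tau = P / omega = 4109.5718 / 207.763994 = 19.7800

19.7800 N*m


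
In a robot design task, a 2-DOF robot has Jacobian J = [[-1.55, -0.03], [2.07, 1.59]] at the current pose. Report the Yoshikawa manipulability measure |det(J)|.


det(J) = -1.55*1.59 - (-0.03)*(2.07) = -2.4024
|det(J)| = 2.4024

2.4024


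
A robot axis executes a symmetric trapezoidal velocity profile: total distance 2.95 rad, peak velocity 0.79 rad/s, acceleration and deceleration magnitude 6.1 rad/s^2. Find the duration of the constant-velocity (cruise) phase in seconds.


t_acc = v/a = 0.129508 s, d_acc = v^2/(2a) = 0.051156 rad each
d_cruise = 2.95 - 2*0.051156 = 2.847688 rad
t_cruise = d_cruise/v = 2.847688/0.79 = 3.6047

3.6047 s


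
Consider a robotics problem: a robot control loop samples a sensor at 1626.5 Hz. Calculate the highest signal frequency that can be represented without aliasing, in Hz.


f_max = f_s/2 = 1626.5/2 = 813.2500

813.2500 Hz


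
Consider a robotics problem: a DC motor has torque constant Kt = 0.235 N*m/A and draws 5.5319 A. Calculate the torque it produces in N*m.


tau = Kt * I = 0.235*5.5319 = 1.3000

1.3000 N*m


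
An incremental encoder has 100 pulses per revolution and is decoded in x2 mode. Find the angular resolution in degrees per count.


resolution = 360 / (PPR * 2) = 360 / 200 = 1.8000

1.8000 degrees


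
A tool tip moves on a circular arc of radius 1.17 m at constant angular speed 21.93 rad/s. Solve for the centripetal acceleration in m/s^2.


a_c = omega^2 * r = 21.93^2 * 1.17 = 562.6821

562.6821 m/s^2


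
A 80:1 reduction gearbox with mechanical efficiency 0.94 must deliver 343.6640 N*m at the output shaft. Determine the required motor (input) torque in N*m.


tau_in = tau_out / (N * eta) = 343.6640 / (80 * 0.94) = 4.5700

4.5700 N*m


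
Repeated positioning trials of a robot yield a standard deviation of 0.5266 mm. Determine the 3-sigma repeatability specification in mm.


repeatability = 3*sigma = 3*0.5266 = 1.5798

1.5798 mm


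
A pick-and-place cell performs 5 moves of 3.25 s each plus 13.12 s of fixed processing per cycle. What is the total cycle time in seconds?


T = 5*3.25 + 13.12 = 29.3700

29.3700 s


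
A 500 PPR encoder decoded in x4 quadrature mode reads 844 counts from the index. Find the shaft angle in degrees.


angle = counts * 360 / (PPR*4) = 844 * 360 / 2000 = 151.9200

151.9200 degrees


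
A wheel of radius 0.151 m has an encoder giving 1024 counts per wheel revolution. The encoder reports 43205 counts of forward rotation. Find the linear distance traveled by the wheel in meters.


revs = 43205/1024 = 42.192383
d = revs * 2*pi*r = 42.192383 * 2*pi*0.151 = 40.0305

40.0305 m


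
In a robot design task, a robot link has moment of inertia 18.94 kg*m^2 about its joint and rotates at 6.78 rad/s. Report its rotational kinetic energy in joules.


KE = (1/2)*I*omega^2 = 0.5*18.94*6.78^2 = 435.3207

435.3207 J


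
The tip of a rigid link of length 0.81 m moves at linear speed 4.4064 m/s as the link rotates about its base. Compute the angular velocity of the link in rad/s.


omega = v / L = 4.4064 / 0.81 = 5.4400

5.4400 rad/s


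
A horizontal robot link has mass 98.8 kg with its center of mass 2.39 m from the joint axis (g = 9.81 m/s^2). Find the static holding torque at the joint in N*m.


tau = m*g*L = 98.8 * 9.81 * 2.39 = 2316.4549

2316.4549 N*m


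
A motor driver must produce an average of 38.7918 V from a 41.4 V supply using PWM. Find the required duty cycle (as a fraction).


D = V_avg/V_supply = 38.7918/41.4 = 0.9370

0.9370


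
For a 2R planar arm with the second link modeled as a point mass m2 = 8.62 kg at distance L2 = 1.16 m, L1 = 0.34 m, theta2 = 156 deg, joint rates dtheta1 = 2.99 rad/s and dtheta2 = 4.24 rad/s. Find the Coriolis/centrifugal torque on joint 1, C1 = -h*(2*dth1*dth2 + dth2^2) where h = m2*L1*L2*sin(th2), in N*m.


h = m2*L1*L2*sin(th2) = 8.62*0.34*1.16*sin(156 deg) = 1.382794
C1 = -h*(2*2.99*4.24 + 4.24^2) = -1.382794*43.3328 = -59.9203

-59.9203 N*m


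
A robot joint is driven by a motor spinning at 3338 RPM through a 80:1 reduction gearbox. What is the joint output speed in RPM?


omega_joint = omega_motor / N = 3338 / 80 = 41.7250

41.7250 RPM


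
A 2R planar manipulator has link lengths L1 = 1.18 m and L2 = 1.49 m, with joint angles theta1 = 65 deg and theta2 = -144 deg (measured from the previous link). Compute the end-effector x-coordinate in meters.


x = L1*cos(th1) + L2*cos(th1+th2) = 1.18*cos(65 deg) + 1.49*cos(-79 deg) = 0.7830

0.7830 m


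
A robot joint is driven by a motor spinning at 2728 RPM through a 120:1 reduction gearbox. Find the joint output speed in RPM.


omega_joint = omega_motor / N = 2728 / 120 = 22.7333

22.7333 RPM


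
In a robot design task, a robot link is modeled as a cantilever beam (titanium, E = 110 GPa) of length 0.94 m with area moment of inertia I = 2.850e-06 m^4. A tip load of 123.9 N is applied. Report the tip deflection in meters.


delta = F*L^3/(3*E*I) = 123.9*0.94^3/(3*1.100e+11*2.850e-06)
      = 102.9093576/940500 = 1.0942e-04

1.0942e-04 m
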